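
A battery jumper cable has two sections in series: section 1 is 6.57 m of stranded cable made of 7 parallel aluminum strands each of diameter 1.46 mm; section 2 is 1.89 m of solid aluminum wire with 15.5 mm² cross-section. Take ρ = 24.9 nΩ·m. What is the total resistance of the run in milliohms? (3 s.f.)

ρ = 24.9 nΩ·m = 2.49×10^-8 Ω·m
Section 1: A_strand = π(7.3000e-04)² = 1.674e-06 m²; R₁ = ρL/(N·A_s) = (2.49×10^-8)(6.57)/(7×1.674e-06) = 0.01396 Ω
Section 2: A = 15.5 mm² = 1.550e-05 m²
R₂ = (2.49×10^-8)(1.89)/(1.550e-05) = 0.003036 Ω
R = R₁ + R₂ = 17.0 mΩ

17.0 mΩ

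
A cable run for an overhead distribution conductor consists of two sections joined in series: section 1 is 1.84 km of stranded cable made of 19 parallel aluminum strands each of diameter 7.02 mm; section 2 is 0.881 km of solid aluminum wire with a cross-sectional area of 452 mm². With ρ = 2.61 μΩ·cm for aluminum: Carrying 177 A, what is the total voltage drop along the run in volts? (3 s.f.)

ρ = 2.61 μΩ·cm = 2.61×10^-8 Ω·m
Section 1: A_strand = π(3.5100e-03)² = 3.870e-05 m²; R₁ = ρL/(N·A_s) = (2.61×10^-8)(1840)/(19×3.870e-05) = 0.0653 Ω
Section 2: A = 452 mm² = 4.520e-04 m²
R₂ = (2.61×10^-8)(881)/(4.520e-04) = 0.05087 Ω
R = R₁ + R₂ = 0.1162 Ω
V = IR = 177 × 0.1162 = 20.6 V

20.6 V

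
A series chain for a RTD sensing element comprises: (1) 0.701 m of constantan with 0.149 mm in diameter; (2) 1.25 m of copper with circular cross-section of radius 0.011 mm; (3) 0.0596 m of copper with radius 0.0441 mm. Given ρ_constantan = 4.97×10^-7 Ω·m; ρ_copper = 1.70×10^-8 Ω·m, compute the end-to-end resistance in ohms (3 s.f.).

76.0 Ω

Seg 1: A = π(d/2)² = π(7.4500e-05 m)² = 1.744e-08 m²
R_1 = (4.97×10^-7)(0.701)/(1.744e-08) = 19.98 Ω
Seg 2: A = πr² = π(1.1000e-05 m)² = 3.801e-10 m²
R_2 = (1.70×10^-8)(1.25)/(3.801e-10) = 55.9 Ω
Seg 3: A = πr² = π(4.4100e-05 m)² = 6.110e-09 m²
R_3 = (1.70×10^-8)(0.0596)/(6.110e-09) = 0.1658 Ω
R_total = R_1 + R_2 + R_3 = 76.0 Ω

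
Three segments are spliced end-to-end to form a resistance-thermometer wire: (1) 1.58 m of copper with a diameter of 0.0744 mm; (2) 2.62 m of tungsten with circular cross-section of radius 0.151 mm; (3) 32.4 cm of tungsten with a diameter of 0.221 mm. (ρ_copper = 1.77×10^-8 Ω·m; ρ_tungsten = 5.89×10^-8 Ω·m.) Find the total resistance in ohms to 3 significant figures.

9.08 Ω

Seg 1: A = π(d/2)² = π(3.7200e-05 m)² = 4.347e-09 m²
R_1 = (1.77×10^-8)(1.58)/(4.347e-09) = 6.433 Ω
Seg 2: A = πr² = π(1.5100e-04 m)² = 7.163e-08 m²
R_2 = (5.89×10^-8)(2.62)/(7.163e-08) = 2.154 Ω
Seg 3: A = π(d/2)² = π(1.1050e-04 m)² = 3.836e-08 m²
R_3 = (5.89×10^-8)(0.324)/(3.836e-08) = 0.4975 Ω
R_total = R_1 + R_2 + R_3 = 9.08 Ω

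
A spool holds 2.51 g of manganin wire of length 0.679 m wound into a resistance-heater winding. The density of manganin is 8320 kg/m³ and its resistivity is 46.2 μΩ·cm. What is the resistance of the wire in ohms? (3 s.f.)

0.706 Ω

ρ = 46.2 μΩ·cm = 4.62×10^-7 Ω·m
A = m/(density·L) = 0.00251/(8320×0.679) = 4.4430e-07 m²
R = ρL/A = (4.62×10^-7)(0.679)/(4.4430e-07) = 0.706 Ω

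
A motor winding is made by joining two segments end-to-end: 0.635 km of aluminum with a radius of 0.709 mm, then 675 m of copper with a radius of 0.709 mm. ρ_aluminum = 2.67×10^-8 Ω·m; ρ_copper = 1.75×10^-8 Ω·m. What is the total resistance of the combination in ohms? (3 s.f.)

Segment 1: A = πr² = π(7.0900e-04 m)² = 1.579e-06 m²
R₁ = ρL/A = (2.67×10^-8)(635)/(1.579e-06) = 10.74 Ω
R₂ = (1.75×10^-8)(675)/(1.579e-06) = 7.48 Ω
R = R₁ + R₂ = 18.2 Ω

18.2 Ω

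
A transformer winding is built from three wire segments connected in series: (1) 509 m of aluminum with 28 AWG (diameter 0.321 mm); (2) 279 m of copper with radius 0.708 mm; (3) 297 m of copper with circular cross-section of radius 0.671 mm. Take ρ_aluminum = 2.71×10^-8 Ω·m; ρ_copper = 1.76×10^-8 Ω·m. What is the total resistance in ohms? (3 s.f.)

177 Ω

Seg 1: A = π(0.321/2 mm)² = π(1.6050e-04 m)² = 8.093e-08 m²
R_1 = (2.71×10^-8)(509)/(8.093e-08) = 170.4 Ω
Seg 2: A = πr² = π(7.0800e-04 m)² = 1.575e-06 m²
R_2 = (1.76×10^-8)(279)/(1.575e-06) = 3.118 Ω
Seg 3: A = πr² = π(6.7100e-04 m)² = 1.414e-06 m²
R_3 = (1.76×10^-8)(297)/(1.414e-06) = 3.696 Ω
R_total = R_1 + R_2 + R_3 = 177 Ω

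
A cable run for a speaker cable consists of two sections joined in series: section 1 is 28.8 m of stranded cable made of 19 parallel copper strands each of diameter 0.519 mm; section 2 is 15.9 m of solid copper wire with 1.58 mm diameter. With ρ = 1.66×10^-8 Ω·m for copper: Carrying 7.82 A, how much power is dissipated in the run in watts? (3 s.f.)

15.5 W

Section 1: A_strand = π(2.5950e-04)² = 2.116e-07 m²; R₁ = ρL/(N·A_s) = (1.66×10^-8)(28.8)/(19×2.116e-07) = 0.1189 Ω
Section 2: A = π(d/2)² = π(7.9000e-04 m)² = 1.961e-06 m²
R₂ = (1.66×10^-8)(15.9)/(1.961e-06) = 0.1346 Ω
R = R₁ + R₂ = 0.2536 Ω
P = I²R = (7.82)² × 0.2536 = 15.5 W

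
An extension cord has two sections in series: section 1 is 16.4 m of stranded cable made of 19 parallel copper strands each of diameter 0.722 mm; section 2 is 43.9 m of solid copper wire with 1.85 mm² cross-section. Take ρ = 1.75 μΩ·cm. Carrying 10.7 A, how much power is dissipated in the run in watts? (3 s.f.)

ρ = 1.75 μΩ·cm = 1.75×10^-8 Ω·m
Section 1: A_strand = π(3.6100e-04)² = 4.094e-07 m²; R₁ = ρL/(N·A_s) = (1.75×10^-8)(16.4)/(19×4.094e-07) = 0.03689 Ω
Section 2: A = 1.85 mm² = 1.850e-06 m²
R₂ = (1.75×10^-8)(43.9)/(1.850e-06) = 0.4153 Ω
R = R₁ + R₂ = 0.4522 Ω
P = I²R = (10.7)² × 0.4522 = 51.8 W

51.8 W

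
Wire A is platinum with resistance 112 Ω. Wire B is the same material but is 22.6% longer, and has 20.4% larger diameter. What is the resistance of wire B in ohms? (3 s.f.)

94.7 Ω

R ∝ L/d², so R_B/R_A = (1 + 22.6/100) × (1 + 20.4/100)⁻²
= 1.226 × 0.6898 = 0.8457
R_B = 0.8457 × 112 = 94.7 Ω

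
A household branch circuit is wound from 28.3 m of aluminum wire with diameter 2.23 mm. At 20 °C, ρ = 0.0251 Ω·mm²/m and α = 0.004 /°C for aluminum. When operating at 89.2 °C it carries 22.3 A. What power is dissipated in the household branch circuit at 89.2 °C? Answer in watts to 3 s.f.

ρ = 0.0251 Ω·mm²/m = 2.51×10^-8 Ω·m
A = π(d/2)² = π(1.1150e-03 m)² = 3.906e-06 m²
R₍20₎ = ρL/A = (2.51×10^-8)(28.3)/(3.906e-06) = 0.1819 Ω
R₍89.2₎ = R₍20₎(1 + αΔT) = 0.1819 × (1 + 0.004×69.2) = 0.2322 Ω
P = I²R = (22.3)² × 0.2322 = 115 W

115 W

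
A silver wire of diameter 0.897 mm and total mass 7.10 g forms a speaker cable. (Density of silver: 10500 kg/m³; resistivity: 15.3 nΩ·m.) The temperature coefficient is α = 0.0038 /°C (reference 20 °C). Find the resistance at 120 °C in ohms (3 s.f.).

ρ = 15.3 nΩ·m = 1.53×10^-8 Ω·m
A = π(d/2)² = π(4.4850e-04 m)² = 6.3194e-07 m²
L = m/(density·A) = 0.0071/(10500×6.3194e-07) = 1.07 m
R = ρL/A = (1.53×10^-8)(1.07)/(6.3194e-07) = 0.02591 Ω
R(120 °C) = 0.02591 × (1 + 0.0038×100) = 0.0358 Ω

0.0358 Ω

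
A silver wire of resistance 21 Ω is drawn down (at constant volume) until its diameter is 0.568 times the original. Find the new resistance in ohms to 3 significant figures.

Volume constant ⇒ L' = L/r² with r = 0.568. R' = ρL'/A' = ρ(L/r²)/(πr²d₀²/4) = R/r⁴.
R' = 9.607 × 21 = 202 Ω

202 Ω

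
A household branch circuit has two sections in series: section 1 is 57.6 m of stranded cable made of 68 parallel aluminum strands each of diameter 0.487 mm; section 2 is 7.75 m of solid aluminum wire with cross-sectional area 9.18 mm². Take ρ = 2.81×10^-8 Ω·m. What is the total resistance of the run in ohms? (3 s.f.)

0.152 Ω

Section 1: A_strand = π(2.4350e-04)² = 1.863e-07 m²; R₁ = ρL/(N·A_s) = (2.81×10^-8)(57.6)/(68×1.863e-07) = 0.1278 Ω
Section 2: A = 9.18 mm² = 9.180e-06 m²
R₂ = (2.81×10^-8)(7.75)/(9.180e-06) = 0.02372 Ω
R = R₁ + R₂ = 0.152 Ω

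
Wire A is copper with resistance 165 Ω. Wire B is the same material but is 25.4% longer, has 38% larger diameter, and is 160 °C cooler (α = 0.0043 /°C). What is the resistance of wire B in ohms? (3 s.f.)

R ∝ ρL/d² with ρ ∝ (1+αΔT), so R_B/R_A = (1 + 25.4/100) × (1 + 38/100)⁻² × (1 − 0.0043×160)
= 1.254 × 0.5251 × 0.312 = 0.2054
R_B = 0.2054 × 165 = 33.9 Ω

33.9 Ω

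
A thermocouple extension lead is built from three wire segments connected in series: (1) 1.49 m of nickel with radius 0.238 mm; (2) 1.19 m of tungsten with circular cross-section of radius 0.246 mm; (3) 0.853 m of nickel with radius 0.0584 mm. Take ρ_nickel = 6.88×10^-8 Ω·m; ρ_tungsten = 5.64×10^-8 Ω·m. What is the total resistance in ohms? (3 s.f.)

Seg 1: A = πr² = π(2.3800e-04 m)² = 1.780e-07 m²
R_1 = (6.88×10^-8)(1.49)/(1.780e-07) = 0.5761 Ω
Seg 2: A = πr² = π(2.4600e-04 m)² = 1.901e-07 m²
R_2 = (5.64×10^-8)(1.19)/(1.901e-07) = 0.353 Ω
Seg 3: A = πr² = π(5.8400e-05 m)² = 1.071e-08 m²
R_3 = (6.88×10^-8)(0.853)/(1.071e-08) = 5.477 Ω
R_total = R_1 + R_2 + R_3 = 6.41 Ω

6.41 Ω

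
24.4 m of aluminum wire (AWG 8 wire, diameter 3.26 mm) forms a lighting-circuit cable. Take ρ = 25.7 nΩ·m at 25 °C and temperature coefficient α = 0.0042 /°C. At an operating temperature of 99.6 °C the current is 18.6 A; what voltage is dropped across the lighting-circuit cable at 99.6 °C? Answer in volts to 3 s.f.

ρ = 25.7 nΩ·m = 2.57×10^-8 Ω·m
A = π(3.26/2 mm)² = π(1.6300e-03 m)² = 8.347e-06 m²
R₍25₎ = ρL/A = (2.57×10^-8)(24.4)/(8.347e-06) = 0.07513 Ω
R₍99.6₎ = R₍25₎(1 + αΔT) = 0.07513 × (1 + 0.0042×74.6) = 0.09867 Ω
V = IR = 18.6 × 0.09867 = 1.84 V

1.84 V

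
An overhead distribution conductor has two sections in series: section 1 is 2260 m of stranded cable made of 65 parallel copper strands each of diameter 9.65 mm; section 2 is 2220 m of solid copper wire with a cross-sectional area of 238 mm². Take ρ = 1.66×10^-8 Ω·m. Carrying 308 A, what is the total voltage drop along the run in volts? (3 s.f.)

50.1 V

Section 1: A_strand = π(4.8250e-03)² = 7.314e-05 m²; R₁ = ρL/(N·A_s) = (1.66×10^-8)(2260)/(65×7.314e-05) = 0.007891 Ω
Section 2: A = 238 mm² = 2.380e-04 m²
R₂ = (1.66×10^-8)(2220)/(2.380e-04) = 0.1548 Ω
R = R₁ + R₂ = 0.1627 Ω
V = IR = 308 × 0.1627 = 50.1 V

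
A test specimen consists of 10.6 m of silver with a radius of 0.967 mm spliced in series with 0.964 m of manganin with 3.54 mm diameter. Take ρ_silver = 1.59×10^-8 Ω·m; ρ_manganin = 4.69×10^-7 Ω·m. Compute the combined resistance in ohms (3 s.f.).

0.103 Ω

Segment 1: A = πr² = π(9.6700e-04 m)² = 2.938e-06 m²
R₁ = ρL/A = (1.59×10^-8)(10.6)/(2.938e-06) = 0.05737 Ω
Segment 2: A = π(d/2)² = π(1.7700e-03 m)² = 9.842e-06 m²
R₂ = (4.69×10^-7)(0.964)/(9.842e-06) = 0.04594 Ω
R = R₁ + R₂ = 0.103 Ω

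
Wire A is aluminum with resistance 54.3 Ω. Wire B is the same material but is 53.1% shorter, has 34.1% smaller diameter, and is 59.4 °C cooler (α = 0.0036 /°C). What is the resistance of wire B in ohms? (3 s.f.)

R ∝ ρL/d² with ρ ∝ (1+αΔT), so R_B/R_A = (1 − 53.1/100) × (1 − 34.1/100)⁻² × (1 − 0.0036×59.4)
= 0.469 × 2.303 × 0.7862 = 0.849
R_B = 0.849 × 54.3 = 46.1 Ω

46.1 Ω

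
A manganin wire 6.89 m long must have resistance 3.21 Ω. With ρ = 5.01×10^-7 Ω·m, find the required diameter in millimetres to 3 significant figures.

1.17 mm

A = ρL/R = (5.01×10^-7)(6.89)/(3.21) = 1.075e-06 m²
d = 2√(A/π) = 1.170e-03 m = 1.17 mm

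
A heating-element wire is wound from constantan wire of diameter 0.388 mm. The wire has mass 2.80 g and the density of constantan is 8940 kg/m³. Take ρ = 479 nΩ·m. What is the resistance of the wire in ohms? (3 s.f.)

10.7 Ω

ρ = 479 nΩ·m = 4.79×10^-7 Ω·m
A = π(d/2)² = π(1.9400e-04 m)² = 1.1824e-07 m²
L = m/(density·A) = 0.0028/(8940×1.1824e-07) = 2.649 m
R = ρL/A = (4.79×10^-7)(2.649)/(1.1824e-07) = 10.7 Ω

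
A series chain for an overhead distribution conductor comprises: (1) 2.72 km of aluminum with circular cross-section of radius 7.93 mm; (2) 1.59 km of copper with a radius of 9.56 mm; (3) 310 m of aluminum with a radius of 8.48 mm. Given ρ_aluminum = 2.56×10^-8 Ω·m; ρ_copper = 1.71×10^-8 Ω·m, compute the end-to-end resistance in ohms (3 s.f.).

0.482 Ω

Seg 1: A = πr² = π(7.9300e-03 m)² = 1.976e-04 m²
R_1 = (2.56×10^-8)(2720)/(1.976e-04) = 0.3525 Ω
Seg 2: A = πr² = π(9.5600e-03 m)² = 2.871e-04 m²
R_2 = (1.71×10^-8)(1590)/(2.871e-04) = 0.0947 Ω
Seg 3: A = πr² = π(8.4800e-03 m)² = 2.259e-04 m²
R_3 = (2.56×10^-8)(310)/(2.259e-04) = 0.03513 Ω
R_total = R_1 + R_2 + R_3 = 0.482 Ω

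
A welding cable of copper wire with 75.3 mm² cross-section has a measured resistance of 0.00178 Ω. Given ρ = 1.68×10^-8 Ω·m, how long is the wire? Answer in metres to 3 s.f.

A = 75.3 mm² = 7.530e-05 m²
L = RA/ρ = (0.00178)(7.530e-05)/(1.68×10^-8) = 7.98 m

7.98 m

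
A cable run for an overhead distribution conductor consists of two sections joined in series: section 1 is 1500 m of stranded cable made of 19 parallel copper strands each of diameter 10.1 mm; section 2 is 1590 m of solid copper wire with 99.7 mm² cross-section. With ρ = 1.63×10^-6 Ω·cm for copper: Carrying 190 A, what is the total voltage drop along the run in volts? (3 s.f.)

52.4 V

ρ = 1.63×10^-6 Ω·cm = 1.63×10^-8 Ω·m
Section 1: A_strand = π(5.0500e-03)² = 8.012e-05 m²; R₁ = ρL/(N·A_s) = (1.63×10^-8)(1500)/(19×8.012e-05) = 0.01606 Ω
Section 2: A = 99.7 mm² = 9.970e-05 m²
R₂ = (1.63×10^-8)(1590)/(9.970e-05) = 0.2599 Ω
R = R₁ + R₂ = 0.276 Ω
V = IR = 190 × 0.276 = 52.4 V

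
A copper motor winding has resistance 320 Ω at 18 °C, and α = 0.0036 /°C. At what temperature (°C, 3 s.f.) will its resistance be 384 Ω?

R = R₀(1 + α(T − T₀)) ⇒ T = T₀ + (R/R₀ − 1)/α
T = 18 + (384/320 − 1)/0.0036 = 18 + (0.2)/0.0036 = 73.6 °C

73.6 °C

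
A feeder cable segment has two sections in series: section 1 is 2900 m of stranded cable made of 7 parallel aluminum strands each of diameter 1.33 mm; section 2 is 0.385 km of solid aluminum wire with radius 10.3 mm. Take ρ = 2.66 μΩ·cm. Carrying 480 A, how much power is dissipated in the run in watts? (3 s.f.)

1.83×10^6 W

ρ = 2.66 μΩ·cm = 2.66×10^-8 Ω·m
Section 1: A_strand = π(6.6500e-04)² = 1.389e-06 m²; R₁ = ρL/(N·A_s) = (2.66×10^-8)(2900)/(7×1.389e-06) = 7.932 Ω
Section 2: A = πr² = π(1.0300e-02 m)² = 3.333e-04 m²
R₂ = (2.66×10^-8)(385)/(3.333e-04) = 0.03073 Ω
R = R₁ + R₂ = 7.963 Ω
P = I²R = (480)² × 7.963 = 1.83×10^6 W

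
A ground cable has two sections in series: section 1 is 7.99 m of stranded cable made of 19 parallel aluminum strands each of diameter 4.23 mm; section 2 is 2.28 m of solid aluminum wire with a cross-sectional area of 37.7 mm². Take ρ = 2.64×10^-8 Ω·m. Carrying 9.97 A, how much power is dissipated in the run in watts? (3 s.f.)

0.237 W

Section 1: A_strand = π(2.1150e-03)² = 1.405e-05 m²; R₁ = ρL/(N·A_s) = (2.64×10^-8)(7.99)/(19×1.405e-05) = 7.900×10^-4 Ω
Section 2: A = 37.7 mm² = 3.770e-05 m²
R₂ = (2.64×10^-8)(2.28)/(3.770e-05) = 0.001597 Ω
R = R₁ + R₂ = 0.002387 Ω
P = I²R = (9.97)² × 0.002387 = 0.237 W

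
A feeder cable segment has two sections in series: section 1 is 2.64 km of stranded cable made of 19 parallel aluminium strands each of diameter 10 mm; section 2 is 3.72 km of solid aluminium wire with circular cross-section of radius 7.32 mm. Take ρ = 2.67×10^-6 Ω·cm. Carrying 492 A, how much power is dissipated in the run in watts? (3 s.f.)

1.54×10^5 W

ρ = 2.67×10^-6 Ω·cm = 2.67×10^-8 Ω·m
Section 1: A_strand = π(5.0000e-03)² = 7.854e-05 m²; R₁ = ρL/(N·A_s) = (2.67×10^-8)(2640)/(19×7.854e-05) = 0.04724 Ω
Section 2: A = πr² = π(7.3200e-03 m)² = 1.683e-04 m²
R₂ = (2.67×10^-8)(3720)/(1.683e-04) = 0.59 Ω
R = R₁ + R₂ = 0.6373 Ω
P = I²R = (492)² × 0.6373 = 1.54×10^5 W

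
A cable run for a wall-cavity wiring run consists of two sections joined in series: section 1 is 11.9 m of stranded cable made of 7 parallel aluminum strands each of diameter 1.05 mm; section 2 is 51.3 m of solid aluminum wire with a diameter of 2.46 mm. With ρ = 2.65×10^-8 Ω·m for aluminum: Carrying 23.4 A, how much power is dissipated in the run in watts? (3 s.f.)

185 W

Section 1: A_strand = π(5.2500e-04)² = 8.659e-07 m²; R₁ = ρL/(N·A_s) = (2.65×10^-8)(11.9)/(7×8.659e-07) = 0.05203 Ω
Section 2: A = π(d/2)² = π(1.2300e-03 m)² = 4.753e-06 m²
R₂ = (2.65×10^-8)(51.3)/(4.753e-06) = 0.286 Ω
R = R₁ + R₂ = 0.3381 Ω
P = I²R = (23.4)² × 0.3381 = 185 W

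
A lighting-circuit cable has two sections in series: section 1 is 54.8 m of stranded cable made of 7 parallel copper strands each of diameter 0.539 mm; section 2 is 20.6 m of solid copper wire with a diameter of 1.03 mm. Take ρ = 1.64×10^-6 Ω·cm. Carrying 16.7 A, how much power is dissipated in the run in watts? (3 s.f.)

ρ = 1.64×10^-6 Ω·cm = 1.64×10^-8 Ω·m
Section 1: A_strand = π(2.6950e-04)² = 2.282e-07 m²; R₁ = ρL/(N·A_s) = (1.64×10^-8)(54.8)/(7×2.282e-07) = 0.5627 Ω
Section 2: A = π(d/2)² = π(5.1500e-04 m)² = 8.332e-07 m²
R₂ = (1.64×10^-8)(20.6)/(8.332e-07) = 0.4055 Ω
R = R₁ + R₂ = 0.9681 Ω
P = I²R = (16.7)² × 0.9681 = 270 W

270 W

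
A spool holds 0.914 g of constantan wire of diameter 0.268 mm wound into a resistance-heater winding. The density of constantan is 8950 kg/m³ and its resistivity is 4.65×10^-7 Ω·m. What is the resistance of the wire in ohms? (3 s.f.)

14.9 Ω

A = π(d/2)² = π(1.3400e-04 m)² = 5.6410e-08 m²
L = m/(density·A) = 9.140×10^-4/(8950×5.6410e-08) = 1.81 m
R = ρL/A = (4.65×10^-7)(1.81)/(5.6410e-08) = 14.9 Ω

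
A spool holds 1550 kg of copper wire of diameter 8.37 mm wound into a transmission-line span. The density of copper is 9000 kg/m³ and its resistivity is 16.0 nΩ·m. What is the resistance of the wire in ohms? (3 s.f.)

0.910 Ω

ρ = 16.0 nΩ·m = 1.60×10^-8 Ω·m
A = π(d/2)² = π(4.1850e-03 m)² = 5.5023e-05 m²
L = m/(density·A) = 1550/(9000×5.5023e-05) = 3130 m
R = ρL/A = (1.60×10^-8)(3130)/(5.5023e-05) = 0.910 Ω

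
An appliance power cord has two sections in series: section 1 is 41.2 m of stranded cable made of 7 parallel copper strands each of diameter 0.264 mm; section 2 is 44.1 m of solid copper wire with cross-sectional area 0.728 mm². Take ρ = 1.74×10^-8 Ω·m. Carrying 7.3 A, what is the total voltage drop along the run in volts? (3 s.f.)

21.4 V

Section 1: A_strand = π(1.3200e-04)² = 5.474e-08 m²; R₁ = ρL/(N·A_s) = (1.74×10^-8)(41.2)/(7×5.474e-08) = 1.871 Ω
Section 2: A = 0.728 mm² = 7.280e-07 m²
R₂ = (1.74×10^-8)(44.1)/(7.280e-07) = 1.054 Ω
R = R₁ + R₂ = 2.925 Ω
V = IR = 7.3 × 2.925 = 21.4 V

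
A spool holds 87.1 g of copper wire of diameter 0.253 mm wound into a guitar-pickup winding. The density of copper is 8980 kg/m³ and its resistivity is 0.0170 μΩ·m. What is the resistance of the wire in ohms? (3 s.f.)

ρ = 0.0170 μΩ·m = 1.70×10^-8 Ω·m
A = π(d/2)² = π(1.2650e-04 m)² = 5.0273e-08 m²
L = m/(density·A) = 0.0871/(8980×5.0273e-08) = 192.9 m
R = ρL/A = (1.70×10^-8)(192.9)/(5.0273e-08) = 65.2 Ω

65.2 Ω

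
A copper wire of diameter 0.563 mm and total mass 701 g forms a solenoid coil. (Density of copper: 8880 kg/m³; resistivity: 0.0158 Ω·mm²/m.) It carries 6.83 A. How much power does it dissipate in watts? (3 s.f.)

ρ = 0.0158 Ω·mm²/m = 1.58×10^-8 Ω·m
A = π(d/2)² = π(2.8150e-04 m)² = 2.4895e-07 m²
L = m/(density·A) = 0.701/(8880×2.4895e-07) = 317.1 m
R = ρL/A = (1.58×10^-8)(317.1)/(2.4895e-07) = 20.13 Ω
P = I²R = (6.83)² × 20.13 = 939 W

939 W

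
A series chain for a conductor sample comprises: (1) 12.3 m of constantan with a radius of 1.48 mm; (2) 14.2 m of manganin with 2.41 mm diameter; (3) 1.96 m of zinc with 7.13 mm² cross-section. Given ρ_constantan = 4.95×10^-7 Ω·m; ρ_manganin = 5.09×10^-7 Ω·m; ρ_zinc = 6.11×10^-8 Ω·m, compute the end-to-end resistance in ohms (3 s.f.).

Seg 1: A = πr² = π(1.4800e-03 m)² = 6.881e-06 m²
R_1 = (4.95×10^-7)(12.3)/(6.881e-06) = 0.8848 Ω
Seg 2: A = π(d/2)² = π(1.2050e-03 m)² = 4.562e-06 m²
R_2 = (5.09×10^-7)(14.2)/(4.562e-06) = 1.584 Ω
Seg 3: A = 7.13 mm² = 7.130e-06 m²
R_3 = (6.11×10^-8)(1.96)/(7.130e-06) = 0.0168 Ω
R_total = R_1 + R_2 + R_3 = 2.49 Ω

2.49 Ω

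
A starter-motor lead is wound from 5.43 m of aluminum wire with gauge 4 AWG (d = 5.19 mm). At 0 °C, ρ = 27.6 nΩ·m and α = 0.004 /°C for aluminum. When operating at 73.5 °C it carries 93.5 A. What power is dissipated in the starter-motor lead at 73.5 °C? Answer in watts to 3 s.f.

80.1 W

ρ = 27.6 nΩ·m = 2.76×10^-8 Ω·m
A = π(5.19/2 mm)² = π(2.5950e-03 m)² = 2.116e-05 m²
R₍0₎ = ρL/A = (2.76×10^-8)(5.43)/(2.116e-05) = 0.007084 Ω
R₍73.5₎ = R₍0₎(1 + αΔT) = 0.007084 × (1 + 0.004×73.5) = 0.009167 Ω
P = I²R = (93.5)² × 0.009167 = 80.1 W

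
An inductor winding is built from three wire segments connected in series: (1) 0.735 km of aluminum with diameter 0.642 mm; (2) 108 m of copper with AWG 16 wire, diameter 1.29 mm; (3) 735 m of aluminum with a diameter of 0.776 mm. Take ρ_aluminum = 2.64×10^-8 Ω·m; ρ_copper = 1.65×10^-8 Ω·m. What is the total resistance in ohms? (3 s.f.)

102 Ω

Seg 1: A = π(d/2)² = π(3.2100e-04 m)² = 3.237e-07 m²
R_1 = (2.64×10^-8)(735)/(3.237e-07) = 59.94 Ω
Seg 2: A = π(1.29/2 mm)² = π(6.4500e-04 m)² = 1.307e-06 m²
R_2 = (1.65×10^-8)(108)/(1.307e-06) = 1.363 Ω
Seg 3: A = π(d/2)² = π(3.8800e-04 m)² = 4.729e-07 m²
R_3 = (2.64×10^-8)(735)/(4.729e-07) = 41.03 Ω
R_total = R_1 + R_2 + R_3 = 102 Ω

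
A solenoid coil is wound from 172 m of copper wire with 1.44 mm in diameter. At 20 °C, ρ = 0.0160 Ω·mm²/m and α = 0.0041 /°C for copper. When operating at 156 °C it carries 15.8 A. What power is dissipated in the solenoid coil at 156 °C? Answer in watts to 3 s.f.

ρ = 0.0160 Ω·mm²/m = 1.60×10^-8 Ω·m
A = π(d/2)² = π(7.2000e-04 m)² = 1.629e-06 m²
R₍20₎ = ρL/A = (1.60×10^-8)(172)/(1.629e-06) = 1.69 Ω
R₍156₎ = R₍20₎(1 + αΔT) = 1.69 × (1 + 0.0041×136) = 2.632 Ω
P = I²R = (15.8)² × 2.632 = 657 W

657 W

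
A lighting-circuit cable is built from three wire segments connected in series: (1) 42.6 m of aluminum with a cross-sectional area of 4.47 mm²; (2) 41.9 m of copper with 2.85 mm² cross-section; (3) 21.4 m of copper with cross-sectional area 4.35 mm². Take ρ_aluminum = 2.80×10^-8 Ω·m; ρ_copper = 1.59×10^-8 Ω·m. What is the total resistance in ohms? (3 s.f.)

0.579 Ω

Seg 1: A = 4.47 mm² = 4.470e-06 m²
R_1 = (2.80×10^-8)(42.6)/(4.470e-06) = 0.2668 Ω
Seg 2: A = 2.85 mm² = 2.850e-06 m²
R_2 = (1.59×10^-8)(41.9)/(2.850e-06) = 0.2338 Ω
Seg 3: A = 4.35 mm² = 4.350e-06 m²
R_3 = (1.59×10^-8)(21.4)/(4.350e-06) = 0.07822 Ω
R_total = R_1 + R_2 + R_3 = 0.579 Ω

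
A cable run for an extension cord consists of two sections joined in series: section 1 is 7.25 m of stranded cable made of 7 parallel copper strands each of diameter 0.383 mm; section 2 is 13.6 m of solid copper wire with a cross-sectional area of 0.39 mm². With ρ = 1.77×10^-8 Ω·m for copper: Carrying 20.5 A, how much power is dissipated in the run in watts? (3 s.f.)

Section 1: A_strand = π(1.9150e-04)² = 1.152e-07 m²; R₁ = ρL/(N·A_s) = (1.77×10^-8)(7.25)/(7×1.152e-07) = 0.1591 Ω
Section 2: A = 0.39 mm² = 3.900e-07 m²
R₂ = (1.77×10^-8)(13.6)/(3.900e-07) = 0.6172 Ω
R = R₁ + R₂ = 0.7764 Ω
P = I²R = (20.5)² × 0.7764 = 326 W

326 W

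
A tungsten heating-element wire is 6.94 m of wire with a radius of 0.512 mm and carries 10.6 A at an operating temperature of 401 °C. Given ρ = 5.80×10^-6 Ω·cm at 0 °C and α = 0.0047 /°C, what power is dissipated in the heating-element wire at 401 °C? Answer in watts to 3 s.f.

ρ = 5.80×10^-6 Ω·cm = 5.80×10^-8 Ω·m
A = πr² = π(5.1200e-04 m)² = 8.235e-07 m²
R₍0₎ = ρL/A = (5.80×10^-8)(6.94)/(8.235e-07) = 0.4888 Ω
R₍401₎ = R₍0₎(1 + αΔT) = 0.4888 × (1 + 0.0047×401) = 1.41 Ω
P = I²R = (10.6)² × 1.41 = 158 W

158 W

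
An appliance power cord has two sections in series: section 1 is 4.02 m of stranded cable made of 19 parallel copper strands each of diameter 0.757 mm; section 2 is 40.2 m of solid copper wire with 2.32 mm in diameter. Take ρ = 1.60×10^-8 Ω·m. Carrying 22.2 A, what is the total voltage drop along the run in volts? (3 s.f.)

Section 1: A_strand = π(3.7850e-04)² = 4.501e-07 m²; R₁ = ρL/(N·A_s) = (1.60×10^-8)(4.02)/(19×4.501e-07) = 0.007522 Ω
Section 2: A = π(d/2)² = π(1.1600e-03 m)² = 4.227e-06 m²
R₂ = (1.60×10^-8)(40.2)/(4.227e-06) = 0.1522 Ω
R = R₁ + R₂ = 0.1597 Ω
V = IR = 22.2 × 0.1597 = 3.54 V

3.54 V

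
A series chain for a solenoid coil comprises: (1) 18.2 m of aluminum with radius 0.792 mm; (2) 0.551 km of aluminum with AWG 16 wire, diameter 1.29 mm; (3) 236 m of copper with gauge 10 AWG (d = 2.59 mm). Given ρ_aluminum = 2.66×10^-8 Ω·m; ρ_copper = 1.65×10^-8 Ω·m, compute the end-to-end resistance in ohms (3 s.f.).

12.2 Ω

Seg 1: A = πr² = π(7.9200e-04 m)² = 1.971e-06 m²
R_1 = (2.66×10^-8)(18.2)/(1.971e-06) = 0.2457 Ω
Seg 2: A = π(1.29/2 mm)² = π(6.4500e-04 m)² = 1.307e-06 m²
R_2 = (2.66×10^-8)(551)/(1.307e-06) = 11.21 Ω
Seg 3: A = π(2.59/2 mm)² = π(1.2950e-03 m)² = 5.269e-06 m²
R_3 = (1.65×10^-8)(236)/(5.269e-06) = 0.7391 Ω
R_total = R_1 + R_2 + R_3 = 12.2 Ω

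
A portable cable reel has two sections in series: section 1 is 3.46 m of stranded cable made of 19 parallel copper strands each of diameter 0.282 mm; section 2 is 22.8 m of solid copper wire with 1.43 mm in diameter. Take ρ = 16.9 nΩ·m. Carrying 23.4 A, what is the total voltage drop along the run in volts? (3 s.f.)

ρ = 16.9 nΩ·m = 1.69×10^-8 Ω·m
Section 1: A_strand = π(1.4100e-04)² = 6.246e-08 m²; R₁ = ρL/(N·A_s) = (1.69×10^-8)(3.46)/(19×6.246e-08) = 0.04927 Ω
Section 2: A = π(d/2)² = π(7.1500e-04 m)² = 1.606e-06 m²
R₂ = (1.69×10^-8)(22.8)/(1.606e-06) = 0.2399 Ω
R = R₁ + R₂ = 0.2892 Ω
V = IR = 23.4 × 0.2892 = 6.77 V

6.77 V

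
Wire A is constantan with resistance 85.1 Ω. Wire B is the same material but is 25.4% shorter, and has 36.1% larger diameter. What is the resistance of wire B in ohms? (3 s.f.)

34.3 Ω

R ∝ L/d², so R_B/R_A = (1 − 25.4/100) × (1 + 36.1/100)⁻²
= 0.746 × 0.5399 = 0.4027
R_B = 0.4027 × 85.1 = 34.3 Ω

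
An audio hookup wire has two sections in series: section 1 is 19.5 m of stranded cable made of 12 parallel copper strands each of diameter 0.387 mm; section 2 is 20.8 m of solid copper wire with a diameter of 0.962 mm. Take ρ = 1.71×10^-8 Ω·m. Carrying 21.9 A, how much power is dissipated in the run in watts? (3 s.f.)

348 W

Section 1: A_strand = π(1.9350e-04)² = 1.176e-07 m²; R₁ = ρL/(N·A_s) = (1.71×10^-8)(19.5)/(12×1.176e-07) = 0.2362 Ω
Section 2: A = π(d/2)² = π(4.8100e-04 m)² = 7.268e-07 m²
R₂ = (1.71×10^-8)(20.8)/(7.268e-07) = 0.4893 Ω
R = R₁ + R₂ = 0.7256 Ω
P = I²R = (21.9)² × 0.7256 = 348 W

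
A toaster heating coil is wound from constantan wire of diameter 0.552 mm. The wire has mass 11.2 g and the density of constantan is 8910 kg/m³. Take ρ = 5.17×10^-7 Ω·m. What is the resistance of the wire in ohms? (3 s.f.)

11.3 Ω

A = π(d/2)² = π(2.7600e-04 m)² = 2.3931e-07 m²
L = m/(density·A) = 0.0112/(8910×2.3931e-07) = 5.253 m
R = ρL/A = (5.17×10^-7)(5.253)/(2.3931e-07) = 11.3 Ω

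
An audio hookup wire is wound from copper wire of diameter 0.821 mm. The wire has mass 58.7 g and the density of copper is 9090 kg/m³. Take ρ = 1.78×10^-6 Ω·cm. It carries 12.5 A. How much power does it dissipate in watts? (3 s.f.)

ρ = 1.78×10^-6 Ω·cm = 1.78×10^-8 Ω·m
A = π(d/2)² = π(4.1050e-04 m)² = 5.2939e-07 m²
L = m/(density·A) = 0.0587/(9090×5.2939e-07) = 12.2 m
R = ρL/A = (1.78×10^-8)(12.2)/(5.2939e-07) = 0.4101 Ω
P = I²R = (12.5)² × 0.4101 = 64.1 W

64.1 W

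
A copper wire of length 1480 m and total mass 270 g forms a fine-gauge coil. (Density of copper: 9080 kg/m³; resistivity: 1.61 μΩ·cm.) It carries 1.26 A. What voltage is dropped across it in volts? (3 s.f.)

1490 V

ρ = 1.61 μΩ·cm = 1.61×10^-8 Ω·m
A = m/(density·L) = 0.27/(9080×1480) = 2.0092e-08 m²
R = ρL/A = (1.61×10^-8)(1480)/(2.0092e-08) = 1186 Ω
V = IR = 1.26 × 1186 = 1490 V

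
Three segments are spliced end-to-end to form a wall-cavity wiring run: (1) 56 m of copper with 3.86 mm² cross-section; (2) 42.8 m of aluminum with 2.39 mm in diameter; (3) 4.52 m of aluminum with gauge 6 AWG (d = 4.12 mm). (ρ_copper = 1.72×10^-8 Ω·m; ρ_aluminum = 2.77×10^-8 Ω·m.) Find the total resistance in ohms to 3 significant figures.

0.523 Ω

Seg 1: A = 3.86 mm² = 3.860e-06 m²
R_1 = (1.72×10^-8)(56)/(3.860e-06) = 0.2495 Ω
Seg 2: A = π(d/2)² = π(1.1950e-03 m)² = 4.486e-06 m²
R_2 = (2.77×10^-8)(42.8)/(4.486e-06) = 0.2643 Ω
Seg 3: A = π(4.12/2 mm)² = π(2.0600e-03 m)² = 1.333e-05 m²
R_3 = (2.77×10^-8)(4.52)/(1.333e-05) = 0.009391 Ω
R_total = R_1 + R_2 + R_3 = 0.523 Ω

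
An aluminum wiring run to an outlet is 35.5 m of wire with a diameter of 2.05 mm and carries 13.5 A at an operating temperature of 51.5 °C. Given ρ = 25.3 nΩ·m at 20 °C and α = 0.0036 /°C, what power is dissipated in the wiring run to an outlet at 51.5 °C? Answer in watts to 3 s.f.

ρ = 25.3 nΩ·m = 2.53×10^-8 Ω·m
A = π(d/2)² = π(1.0250e-03 m)² = 3.301e-06 m²
R₍20₎ = ρL/A = (2.53×10^-8)(35.5)/(3.301e-06) = 0.2721 Ω
R₍51.5₎ = R₍20₎(1 + αΔT) = 0.2721 × (1 + 0.0036×31.5) = 0.303 Ω
P = I²R = (13.5)² × 0.303 = 55.2 W

55.2 W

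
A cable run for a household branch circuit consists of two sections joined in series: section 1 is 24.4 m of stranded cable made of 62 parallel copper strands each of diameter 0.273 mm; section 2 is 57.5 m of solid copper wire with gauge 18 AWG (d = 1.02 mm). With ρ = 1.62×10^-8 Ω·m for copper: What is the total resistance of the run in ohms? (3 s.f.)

1.25 Ω

Section 1: A_strand = π(1.3650e-04)² = 5.853e-08 m²; R₁ = ρL/(N·A_s) = (1.62×10^-8)(24.4)/(62×5.853e-08) = 0.1089 Ω
Section 2: A = π(1.02/2 mm)² = π(5.1000e-04 m)² = 8.171e-07 m²
R₂ = (1.62×10^-8)(57.5)/(8.171e-07) = 1.14 Ω
R = R₁ + R₂ = 1.25 Ω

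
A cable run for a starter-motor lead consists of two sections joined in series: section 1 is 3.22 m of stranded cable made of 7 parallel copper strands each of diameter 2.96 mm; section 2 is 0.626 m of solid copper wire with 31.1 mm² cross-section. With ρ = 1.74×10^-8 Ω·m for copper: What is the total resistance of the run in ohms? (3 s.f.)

0.00151 Ω

Section 1: A_strand = π(1.4800e-03)² = 6.881e-06 m²; R₁ = ρL/(N·A_s) = (1.74×10^-8)(3.22)/(7×6.881e-06) = 0.001163 Ω
Section 2: A = 31.1 mm² = 3.110e-05 m²
R₂ = (1.74×10^-8)(0.626)/(3.110e-05) = 3.502×10^-4 Ω
R = R₁ + R₂ = 0.00151 Ω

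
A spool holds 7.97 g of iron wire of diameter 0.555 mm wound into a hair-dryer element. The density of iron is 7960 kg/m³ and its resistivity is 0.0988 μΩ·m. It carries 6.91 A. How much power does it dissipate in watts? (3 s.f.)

80.7 W

ρ = 0.0988 μΩ·m = 9.88×10^-8 Ω·m
A = π(d/2)² = π(2.7750e-04 m)² = 2.4192e-07 m²
L = m/(density·A) = 0.00797/(7960×2.4192e-07) = 4.139 m
R = ρL/A = (9.88×10^-8)(4.139)/(2.4192e-07) = 1.69 Ω
P = I²R = (6.91)² × 1.69 = 80.7 W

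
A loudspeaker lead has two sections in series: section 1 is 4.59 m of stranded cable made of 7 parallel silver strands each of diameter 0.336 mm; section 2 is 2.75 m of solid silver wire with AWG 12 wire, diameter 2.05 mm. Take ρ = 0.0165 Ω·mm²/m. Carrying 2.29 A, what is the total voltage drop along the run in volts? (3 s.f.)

ρ = 0.0165 Ω·mm²/m = 1.65×10^-8 Ω·m
Section 1: A_strand = π(1.6800e-04)² = 8.867e-08 m²; R₁ = ρL/(N·A_s) = (1.65×10^-8)(4.59)/(7×8.867e-08) = 0.122 Ω
Section 2: A = π(2.05/2 mm)² = π(1.0250e-03 m)² = 3.301e-06 m²
R₂ = (1.65×10^-8)(2.75)/(3.301e-06) = 0.01375 Ω
R = R₁ + R₂ = 0.1358 Ω
V = IR = 2.29 × 0.1358 = 0.311 V

0.311 V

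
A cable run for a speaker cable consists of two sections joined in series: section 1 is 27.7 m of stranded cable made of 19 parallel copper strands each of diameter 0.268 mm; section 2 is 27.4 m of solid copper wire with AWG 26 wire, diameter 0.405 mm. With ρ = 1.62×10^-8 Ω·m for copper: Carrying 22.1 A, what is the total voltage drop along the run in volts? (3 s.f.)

85.4 V

Section 1: A_strand = π(1.3400e-04)² = 5.641e-08 m²; R₁ = ρL/(N·A_s) = (1.62×10^-8)(27.7)/(19×5.641e-08) = 0.4187 Ω
Section 2: A = π(0.405/2 mm)² = π(2.0250e-04 m)² = 1.288e-07 m²
R₂ = (1.62×10^-8)(27.4)/(1.288e-07) = 3.446 Ω
R = R₁ + R₂ = 3.864 Ω
V = IR = 22.1 × 3.864 = 85.4 V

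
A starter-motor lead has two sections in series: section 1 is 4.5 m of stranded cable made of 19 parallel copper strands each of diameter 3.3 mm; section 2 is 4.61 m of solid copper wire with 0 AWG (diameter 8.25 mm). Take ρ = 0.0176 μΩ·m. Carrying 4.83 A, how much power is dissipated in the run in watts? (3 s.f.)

0.0468 W

ρ = 0.0176 μΩ·m = 1.76×10^-8 Ω·m
Section 1: A_strand = π(1.6500e-03)² = 8.553e-06 m²; R₁ = ρL/(N·A_s) = (1.76×10^-8)(4.5)/(19×8.553e-06) = 4.874×10^-4 Ω
Section 2: A = π(8.25/2 mm)² = π(4.1250e-03 m)² = 5.346e-05 m²
R₂ = (1.76×10^-8)(4.61)/(5.346e-05) = 0.001518 Ω
R = R₁ + R₂ = 0.002005 Ω
P = I²R = (4.83)² × 0.002005 = 0.0468 W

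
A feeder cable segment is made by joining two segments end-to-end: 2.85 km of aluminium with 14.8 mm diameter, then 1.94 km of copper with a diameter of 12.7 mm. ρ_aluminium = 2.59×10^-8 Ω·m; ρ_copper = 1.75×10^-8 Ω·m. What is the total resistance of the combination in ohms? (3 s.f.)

Segment 1: A = π(d/2)² = π(7.4000e-03 m)² = 1.720e-04 m²
R₁ = ρL/A = (2.59×10^-8)(2850)/(1.720e-04) = 0.4291 Ω
Segment 2: A = π(d/2)² = π(6.3500e-03 m)² = 1.267e-04 m²
R₂ = (1.75×10^-8)(1940)/(1.267e-04) = 0.268 Ω
R = R₁ + R₂ = 0.697 Ω

0.697 Ω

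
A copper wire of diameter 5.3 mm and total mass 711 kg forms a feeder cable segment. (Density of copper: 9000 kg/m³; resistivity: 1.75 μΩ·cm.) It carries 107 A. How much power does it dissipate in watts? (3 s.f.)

32500 W

ρ = 1.75 μΩ·cm = 1.75×10^-8 Ω·m
A = π(d/2)² = π(2.6500e-03 m)² = 2.2062e-05 m²
L = m/(density·A) = 711/(9000×2.2062e-05) = 3581 m
R = ρL/A = (1.75×10^-8)(3581)/(2.2062e-05) = 2.84 Ω
P = I²R = (107)² × 2.84 = 32500 W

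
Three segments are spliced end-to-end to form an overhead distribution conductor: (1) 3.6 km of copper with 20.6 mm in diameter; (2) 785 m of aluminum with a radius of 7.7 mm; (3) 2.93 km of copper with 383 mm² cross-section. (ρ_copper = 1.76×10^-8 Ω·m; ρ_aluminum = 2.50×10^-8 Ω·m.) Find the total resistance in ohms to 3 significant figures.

Seg 1: A = π(d/2)² = π(1.0300e-02 m)² = 3.333e-04 m²
R_1 = (1.76×10^-8)(3600)/(3.333e-04) = 0.1901 Ω
Seg 2: A = πr² = π(7.7000e-03 m)² = 1.863e-04 m²
R_2 = (2.50×10^-8)(785)/(1.863e-04) = 0.1054 Ω
Seg 3: A = 383 mm² = 3.830e-04 m²
R_3 = (1.76×10^-8)(2930)/(3.830e-04) = 0.1346 Ω
R_total = R_1 + R_2 + R_3 = 0.430 Ω

0.430 Ω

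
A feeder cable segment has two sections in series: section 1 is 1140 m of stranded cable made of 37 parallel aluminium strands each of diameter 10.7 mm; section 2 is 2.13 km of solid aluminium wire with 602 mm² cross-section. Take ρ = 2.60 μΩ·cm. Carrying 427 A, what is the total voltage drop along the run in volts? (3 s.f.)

ρ = 2.60 μΩ·cm = 2.60×10^-8 Ω·m
Section 1: A_strand = π(5.3500e-03)² = 8.992e-05 m²; R₁ = ρL/(N·A_s) = (2.60×10^-8)(1140)/(37×8.992e-05) = 0.008909 Ω
Section 2: A = 602 mm² = 6.020e-04 m²
R₂ = (2.60×10^-8)(2130)/(6.020e-04) = 0.09199 Ω
R = R₁ + R₂ = 0.1009 Ω
V = IR = 427 × 0.1009 = 43.1 V

43.1 V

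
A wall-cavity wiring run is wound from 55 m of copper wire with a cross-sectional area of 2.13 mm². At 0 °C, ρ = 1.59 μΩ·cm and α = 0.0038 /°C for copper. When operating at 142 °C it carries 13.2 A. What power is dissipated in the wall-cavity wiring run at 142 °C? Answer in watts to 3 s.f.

110 W

ρ = 1.59 μΩ·cm = 1.59×10^-8 Ω·m
A = 2.13 mm² = 2.130e-06 m²
R₍0₎ = ρL/A = (1.59×10^-8)(55)/(2.130e-06) = 0.4106 Ω
R₍142₎ = R₍0₎(1 + αΔT) = 0.4106 × (1 + 0.0038×142) = 0.6321 Ω
P = I²R = (13.2)² × 0.6321 = 110 W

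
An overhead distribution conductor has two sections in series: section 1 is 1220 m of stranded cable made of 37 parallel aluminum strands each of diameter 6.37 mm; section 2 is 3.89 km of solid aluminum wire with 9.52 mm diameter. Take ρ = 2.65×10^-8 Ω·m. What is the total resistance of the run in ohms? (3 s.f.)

Section 1: A_strand = π(3.1850e-03)² = 3.187e-05 m²; R₁ = ρL/(N·A_s) = (2.65×10^-8)(1220)/(37×3.187e-05) = 0.02742 Ω
Section 2: A = π(d/2)² = π(4.7600e-03 m)² = 7.118e-05 m²
R₂ = (2.65×10^-8)(3890)/(7.118e-05) = 1.448 Ω
R = R₁ + R₂ = 1.48 Ω

1.48 Ω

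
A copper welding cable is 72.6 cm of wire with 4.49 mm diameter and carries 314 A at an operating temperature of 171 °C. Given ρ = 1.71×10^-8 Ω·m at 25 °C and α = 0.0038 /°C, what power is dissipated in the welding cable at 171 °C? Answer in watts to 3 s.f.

120 W

A = π(d/2)² = π(2.2450e-03 m)² = 1.583e-05 m²
R₍25₎ = ρL/A = (1.71×10^-8)(0.726)/(1.583e-05) = 7.841×10^-4 Ω
R₍171₎ = R₍25₎(1 + αΔT) = 7.841×10^-4 × (1 + 0.0038×146) = 0.001219 Ω
P = I²R = (314)² × 0.001219 = 120 W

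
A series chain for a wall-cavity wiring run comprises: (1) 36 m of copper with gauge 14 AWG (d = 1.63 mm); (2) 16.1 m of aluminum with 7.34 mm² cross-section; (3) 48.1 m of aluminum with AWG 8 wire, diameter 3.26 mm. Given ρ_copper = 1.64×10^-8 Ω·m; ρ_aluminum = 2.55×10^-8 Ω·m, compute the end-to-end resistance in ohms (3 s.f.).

0.486 Ω

Seg 1: A = π(1.63/2 mm)² = π(8.1500e-04 m)² = 2.087e-06 m²
R_1 = (1.64×10^-8)(36)/(2.087e-06) = 0.2829 Ω
Seg 2: A = 7.34 mm² = 7.340e-06 m²
R_2 = (2.55×10^-8)(16.1)/(7.340e-06) = 0.05593 Ω
Seg 3: A = π(3.26/2 mm)² = π(1.6300e-03 m)² = 8.347e-06 m²
R_3 = (2.55×10^-8)(48.1)/(8.347e-06) = 0.1469 Ω
R_total = R_1 + R_2 + R_3 = 0.486 Ω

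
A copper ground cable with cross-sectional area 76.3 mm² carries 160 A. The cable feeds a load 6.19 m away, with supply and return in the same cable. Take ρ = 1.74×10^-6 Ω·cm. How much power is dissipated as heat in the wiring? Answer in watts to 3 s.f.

ρ = 1.74×10^-6 Ω·cm = 1.74×10^-8 Ω·m
A = 76.3 mm² = 7.630e-05 m²
Total conductor length (both ways) L = 2 × 6.19 = 12.38 m
R = ρL/A = (1.74×10^-8)(12.38)/(7.630e-05) = 0.002823 Ω
P = I²R = (160)² × 0.002823 = 72.3 W

72.3 W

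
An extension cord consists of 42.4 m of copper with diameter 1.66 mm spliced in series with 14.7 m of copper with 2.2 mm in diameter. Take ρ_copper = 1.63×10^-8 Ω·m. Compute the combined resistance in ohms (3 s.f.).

0.382 Ω

Segment 1: A = π(d/2)² = π(8.3000e-04 m)² = 2.164e-06 m²
R₁ = ρL/A = (1.63×10^-8)(42.4)/(2.164e-06) = 0.3193 Ω
Segment 2: A = π(d/2)² = π(1.1000e-03 m)² = 3.801e-06 m²
R₂ = (1.63×10^-8)(14.7)/(3.801e-06) = 0.06303 Ω
R = R₁ + R₂ = 0.382 Ω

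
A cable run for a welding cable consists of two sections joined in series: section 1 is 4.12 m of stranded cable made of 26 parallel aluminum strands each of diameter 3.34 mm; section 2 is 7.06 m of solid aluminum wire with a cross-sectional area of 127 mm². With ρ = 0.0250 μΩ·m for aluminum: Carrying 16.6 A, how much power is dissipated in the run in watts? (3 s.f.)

ρ = 0.0250 μΩ·m = 2.50×10^-8 Ω·m
Section 1: A_strand = π(1.6700e-03)² = 8.762e-06 m²; R₁ = ρL/(N·A_s) = (2.50×10^-8)(4.12)/(26×8.762e-06) = 4.521×10^-4 Ω
Section 2: A = 127 mm² = 1.270e-04 m²
R₂ = (2.50×10^-8)(7.06)/(1.270e-04) = 0.00139 Ω
R = R₁ + R₂ = 0.001842 Ω
P = I²R = (16.6)² × 0.001842 = 0.508 W

0.508 W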